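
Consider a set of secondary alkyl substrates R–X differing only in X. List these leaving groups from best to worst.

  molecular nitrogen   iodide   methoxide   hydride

molecular nitrogen > iodide > methoxide > hydride

Leaving-group ability tracks the stability of the departed species; conjugate-acid pKₐ is the usual yardstick (lower pKₐ → better LG).
molecular nitrogen: no meaningful conjugate acid; N₂ departs as an exceptionally stable neutral molecule
iodide: pKₐ(HI) ≈ -10 — large, highly polarisable; very weak base
methoxide: pKₐ(CH₃OH) ≈ 15.5 — strong base; alkoxides do not leave unassisted
hydride: pKₐ(H₂) ≈ 36 — extremely strong base; leaves only in special hydride-transfer contexts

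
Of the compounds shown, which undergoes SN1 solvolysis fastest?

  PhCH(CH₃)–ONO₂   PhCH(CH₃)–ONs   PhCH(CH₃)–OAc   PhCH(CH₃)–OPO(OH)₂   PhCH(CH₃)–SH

With the same alkyl group throughout, only the leaving group differentiates the rates.
Leaving-group ability tracks the stability of the departed species; conjugate-acid pKₐ is the usual yardstick (lower pKₐ → better LG).
PhCH(CH₃)–ONs loses ONs⁻: pKₐ(p-O₂NC₆H₄SO₃H) ≈ -3.5
PhCH(CH₃)–ONO₂ loses NO₃⁻: pKₐ(HNO₃) ≈ -1.3
PhCH(CH₃)–OPO(OH)₂ loses H₂PO₄⁻: pKₐ(H₃PO₄) ≈ 2.1
PhCH(CH₃)–OAc loses AcO⁻: pKₐ(CH₃COOH) ≈ 4.8
PhCH(CH₃)–SH loses HS⁻: pKₐ(H₂S) ≈ 7

PhCH(CH₃)–ONs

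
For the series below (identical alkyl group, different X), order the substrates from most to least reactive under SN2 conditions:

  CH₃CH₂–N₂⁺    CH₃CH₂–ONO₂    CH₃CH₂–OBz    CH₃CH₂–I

CH₃CH₂–N₂⁺ > CH₃CH₂–I > CH₃CH₂–ONO₂ > CH₃CH₂–OBz

Identical carbon frameworks mean the comparison reduces to leaving-group quality.
The more stable X⁻ (or X) is on its own — i.e. the weaker a base it is — the better a leaving group it makes.
CH₃CH₂–N₂⁺ loses N₂: no meaningful conjugate acid; N₂ departs as an exceptionally stable neutral molecule
CH₃CH₂–I loses I⁻: pKₐ(HI) ≈ -10
CH₃CH₂–ONO₂ loses NO₃⁻: pKₐ(HNO₃) ≈ -1.3
CH₃CH₂–OBz loses PhCOO⁻: pKₐ(C₆H₅COOH) ≈ 4.2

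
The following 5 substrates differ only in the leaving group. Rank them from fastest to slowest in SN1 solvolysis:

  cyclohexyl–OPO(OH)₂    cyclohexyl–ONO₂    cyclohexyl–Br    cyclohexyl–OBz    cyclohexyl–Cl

cyclohexyl–Br > cyclohexyl–Cl > cyclohexyl–ONO₂ > cyclohexyl–OPO(OH)₂ > cyclohexyl–OBz

Same R in every case — rank the leaving groups.
A good leaving group is a weak base: the lower the pKₐ of its conjugate acid, the more readily it departs.
cyclohexyl–Br loses Br⁻: pKₐ(HBr) ≈ -9
cyclohexyl–Cl loses Cl⁻: pKₐ(HCl) ≈ -7
cyclohexyl–ONO₂ loses NO₃⁻: pKₐ(HNO₃) ≈ -1.3
cyclohexyl–OPO(OH)₂ loses H₂PO₄⁻: pKₐ(H₃PO₄) ≈ 2.1
cyclohexyl–OBz loses PhCOO⁻: pKₐ(C₆H₅COOH) ≈ 4.2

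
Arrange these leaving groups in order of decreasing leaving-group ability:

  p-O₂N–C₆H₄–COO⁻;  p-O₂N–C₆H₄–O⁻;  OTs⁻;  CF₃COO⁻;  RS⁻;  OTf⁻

OTf⁻ > OTs⁻ > CF₃COO⁻ > p-O₂N–C₆H₄–COO⁻ > p-O₂N–C₆H₄–O⁻ > RS⁻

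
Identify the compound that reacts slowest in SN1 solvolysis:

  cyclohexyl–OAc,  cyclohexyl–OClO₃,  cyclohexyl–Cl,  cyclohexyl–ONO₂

cyclohexyl–OAc

With the same alkyl group throughout, only the leaving group differentiates the rates.
A good leaving group is a weak base: the lower the pKₐ of its conjugate acid, the more readily it departs.
cyclohexyl–OClO₃ loses ClO₄⁻: pKₐ(HClO₄) ≈ -10
cyclohexyl–Cl loses Cl⁻: pKₐ(HCl) ≈ -7
cyclohexyl–ONO₂ loses NO₃⁻: pKₐ(HNO₃) ≈ -1.3
cyclohexyl–OAc loses AcO⁻: pKₐ(CH₃COOH) ≈ 4.8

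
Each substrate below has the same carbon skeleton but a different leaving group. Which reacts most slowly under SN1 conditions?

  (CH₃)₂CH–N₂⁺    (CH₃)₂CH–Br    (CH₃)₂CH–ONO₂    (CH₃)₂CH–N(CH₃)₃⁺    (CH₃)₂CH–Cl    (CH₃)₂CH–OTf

With the same alkyl group throughout, only the leaving group differentiates the rates.
Leaving-group ability tracks the stability of the departed species; conjugate-acid pKₐ is the usual yardstick (lower pKₐ → better LG).
(CH₃)₂CH–N₂⁺ loses N₂: no meaningful conjugate acid; N₂ departs as an exceptionally stable neutral molecule
(CH₃)₂CH–OTf loses OTf⁻: pKₐ(CF₃SO₃H (triflic acid)) ≈ -14
(CH₃)₂CH–Br loses Br⁻: pKₐ(HBr) ≈ -9
(CH₃)₂CH–Cl loses Cl⁻: pKₐ(HCl) ≈ -7
(CH₃)₂CH–ONO₂ loses NO₃⁻: pKₐ(HNO₃) ≈ -1.3
(CH₃)₂CH–N(CH₃)₃⁺ loses NR'₃: pKₐ(R'₃NH⁺) ≈ 10.7

(CH₃)₂CH–N(CH₃)₃⁺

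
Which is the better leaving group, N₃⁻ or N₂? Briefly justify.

N₂ is the better leaving group.
N₂ is the ultimate leaving group — it departs as an exceptionally stable neutral molecule, whereas N₃⁻ (pKₐ(HN₃) ≈ 4.7) is far more basic.

N₂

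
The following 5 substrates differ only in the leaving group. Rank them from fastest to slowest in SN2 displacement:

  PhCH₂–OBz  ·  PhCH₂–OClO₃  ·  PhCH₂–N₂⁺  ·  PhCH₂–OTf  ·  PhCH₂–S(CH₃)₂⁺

The skeletons are identical, so relative rate is governed entirely by leaving-group ability.
Rank by basicity of the departing species: weakest base leaves most easily.
PhCH₂–N₂⁺ loses N₂: no meaningful conjugate acid; N₂ departs as an exceptionally stable neutral molecule
PhCH₂–OTf loses OTf⁻: pKₐ(CF₃SO₃H (triflic acid)) ≈ -14
PhCH₂–OClO₃ loses ClO₄⁻: pKₐ(HClO₄) ≈ -10
PhCH₂–S(CH₃)₂⁺ loses SR'₂: pKₐ(R'₂SH⁺) ≈ -7
PhCH₂–OBz loses PhCOO⁻: pKₐ(C₆H₅COOH) ≈ 4.2

PhCH₂–N₂⁺ > PhCH₂–OTf > PhCH₂–OClO₃ > PhCH₂–S(CH₃)₂⁺ > PhCH₂–OBz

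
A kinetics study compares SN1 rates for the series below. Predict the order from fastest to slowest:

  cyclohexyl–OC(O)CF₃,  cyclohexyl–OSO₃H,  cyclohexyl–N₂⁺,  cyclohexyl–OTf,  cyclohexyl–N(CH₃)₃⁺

Identical carbon frameworks mean the comparison reduces to leaving-group quality.
A good leaving group is a weak base: the lower the pKₐ of its conjugate acid, the more readily it departs.
cyclohexyl–N₂⁺ loses N₂: no meaningful conjugate acid; N₂ departs as an exceptionally stable neutral molecule
cyclohexyl–OTf loses OTf⁻: pKₐ(CF₃SO₃H (triflic acid)) ≈ -14
cyclohexyl–OSO₃H loses HSO₄⁻: pKₐ(H₂SO₄) ≈ -3
cyclohexyl–OC(O)CF₃ loses CF₃COO⁻: pKₐ(CF₃COOH) ≈ 0.2
cyclohexyl–N(CH₃)₃⁺ loses NR'₃: pKₐ(R'₃NH⁺) ≈ 10.7

cyclohexyl–N₂⁺ > cyclohexyl–OTf > cyclohexyl–OSO₃H > cyclohexyl–OC(O)CF₃ > cyclohexyl–N(CH₃)₃⁺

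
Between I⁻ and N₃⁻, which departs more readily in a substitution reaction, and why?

I⁻ is the better leaving group.
pKₐ(HI) ≈ -10 versus pKₐ(HN₃) ≈ 4.7: I⁻ is the much weaker base.
Large, highly polarisable; very weak base.

I⁻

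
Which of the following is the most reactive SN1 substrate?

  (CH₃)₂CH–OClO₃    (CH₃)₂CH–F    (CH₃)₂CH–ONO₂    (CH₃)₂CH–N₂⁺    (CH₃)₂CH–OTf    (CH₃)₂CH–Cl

Same R in every case — rank the leaving groups.
Leaving-group ability tracks the stability of the departed species; conjugate-acid pKₐ is the usual yardstick (lower pKₐ → better LG).
(CH₃)₂CH–N₂⁺ loses N₂: no meaningful conjugate acid; N₂ departs as an exceptionally stable neutral molecule
(CH₃)₂CH–OTf loses OTf⁻: pKₐ(CF₃SO₃H (triflic acid)) ≈ -14
(CH₃)₂CH–OClO₃ loses ClO₄⁻: pKₐ(HClO₄) ≈ -10
(CH₃)₂CH–Cl loses Cl⁻: pKₐ(HCl) ≈ -7
(CH₃)₂CH–ONO₂ loses NO₃⁻: pKₐ(HNO₃) ≈ -1.3
(CH₃)₂CH–F loses F⁻: pKₐ(HF) ≈ 3.2

(CH₃)₂CH–N₂⁺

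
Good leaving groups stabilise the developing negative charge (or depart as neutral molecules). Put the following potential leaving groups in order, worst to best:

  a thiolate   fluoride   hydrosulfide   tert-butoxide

A good leaving group is a weak base: the lower the pKₐ of its conjugate acid, the more readily it departs.
fluoride: pKₐ(HF) ≈ 3.2
hydrosulfide: pKₐ(H₂S) ≈ 7 — larger and more polarisable than the oxygen analogue
a thiolate: pKₐ(RSH (a thiol)) ≈ 10.5 — moderately basic; rarely leaves without activation
tert-butoxide: pKₐ(t-BuOH) ≈ 18 — bulky, strongly basic alkoxide
Listed from poorest to best leaving group as asked.

tert-butoxide < a thiolate < hydrosulfide < fluoride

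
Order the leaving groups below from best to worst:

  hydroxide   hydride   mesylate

Leaving-group ability tracks the stability of the departed species; conjugate-acid pKₐ is the usual yardstick (lower pKₐ → better LG).
mesylate: pKₐ(CH₃SO₃H (MsOH)) ≈ -1.9 — resonance-delocalised alkanesulfonate
hydroxide: pKₐ(H₂O) ≈ 15.7
hydride: pKₐ(H₂) ≈ 36 — extremely strong base; leaves only in special hydride-transfer contexts

mesylate > hydroxide > hydride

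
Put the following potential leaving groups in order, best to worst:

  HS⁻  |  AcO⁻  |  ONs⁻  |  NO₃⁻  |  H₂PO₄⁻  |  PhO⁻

ONs⁻: pKₐ(p-O₂NC₆H₄SO₃H) ≈ -3.5
NO₃⁻: pKₐ(HNO₃) ≈ -1.3
H₂PO₄⁻: pKₐ(H₃PO₄) ≈ 2.1 — moderate base; biological leaving group after further activation
AcO⁻: pKₐ(CH₃COOH) ≈ 4.8 — resonance-stabilised but still a weak base
HS⁻: pKₐ(H₂S) ≈ 7
PhO⁻: pKₐ(C₆H₅OH (phenol)) ≈ 10 — resonance into the ring helps, but still a poor LG

ONs⁻ > NO₃⁻ > H₂PO₄⁻ > AcO⁻ > HS⁻ > PhO⁻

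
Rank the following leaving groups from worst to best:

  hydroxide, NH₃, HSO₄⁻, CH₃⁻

CH₃⁻ < hydroxide < NH₃ < HSO₄⁻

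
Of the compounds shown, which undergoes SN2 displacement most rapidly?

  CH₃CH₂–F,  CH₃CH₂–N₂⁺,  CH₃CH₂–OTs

Identical carbon frameworks mean the comparison reduces to leaving-group quality.
Leaving-group ability tracks the stability of the departed species; conjugate-acid pKₐ is the usual yardstick (lower pKₐ → better LG).
CH₃CH₂–N₂⁺ loses N₂: no meaningful conjugate acid; N₂ departs as an exceptionally stable neutral molecule
CH₃CH₂–OTs loses OTs⁻: pKₐ(p-CH₃C₆H₄SO₃H (TsOH)) ≈ -2.8
CH₃CH₂–F loses F⁻: pKₐ(HF) ≈ 3.2

CH₃CH₂–N₂⁺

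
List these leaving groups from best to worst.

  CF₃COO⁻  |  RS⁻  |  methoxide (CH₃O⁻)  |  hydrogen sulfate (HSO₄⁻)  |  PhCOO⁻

Rank by basicity of the departing species: weakest base leaves most easily.
hydrogen sulfate (HSO₄⁻): pKₐ(H₂SO₄) ≈ -3 — conjugate base of a strong mineral acid
CF₃COO⁻: pKₐ(CF₃COOH) ≈ 0.2 — strongly electron-withdrawing CF₃ stabilises the carboxylate
PhCOO⁻: pKₐ(C₆H₅COOH) ≈ 4.2
RS⁻: pKₐ(RSH (a thiol)) ≈ 10.5
methoxide (CH₃O⁻): pKₐ(CH₃OH) ≈ 15.5

hydrogen sulfate (HSO₄⁻) > CF₃COO⁻ > PhCOO⁻ > RS⁻ > methoxide (CH₃O⁻)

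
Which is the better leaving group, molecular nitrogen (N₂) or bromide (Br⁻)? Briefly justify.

molecular nitrogen (N₂) is the better leaving group.
N₂ is the ultimate leaving group — it departs as an exceptionally stable neutral molecule, whereas bromide (Br⁻) (pKₐ(HBr) ≈ -9) is far more basic.

molecular nitrogen (N₂)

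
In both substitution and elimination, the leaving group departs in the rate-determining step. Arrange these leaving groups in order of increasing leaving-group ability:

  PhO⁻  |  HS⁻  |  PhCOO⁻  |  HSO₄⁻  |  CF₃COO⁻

PhO⁻ < HS⁻ < PhCOO⁻ < CF₃COO⁻ < HSO₄⁻

HSO₄⁻: pKₐ(H₂SO₄) ≈ -3 — conjugate base of a strong mineral acid
CF₃COO⁻: pKₐ(CF₃COOH) ≈ 0.2
PhCOO⁻: pKₐ(C₆H₅COOH) ≈ 4.2 — aryl carboxylate
HS⁻: pKₐ(H₂S) ≈ 7 — larger and more polarisable than the oxygen analogue
PhO⁻: pKₐ(C₆H₅OH (phenol)) ≈ 10
Listed from poorest to best leaving group as asked.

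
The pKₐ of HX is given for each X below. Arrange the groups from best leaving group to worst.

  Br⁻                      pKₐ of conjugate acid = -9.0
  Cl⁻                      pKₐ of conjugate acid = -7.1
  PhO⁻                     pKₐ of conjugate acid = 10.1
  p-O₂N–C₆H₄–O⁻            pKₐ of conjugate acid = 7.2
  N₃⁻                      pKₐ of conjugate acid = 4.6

Lower conjugate-acid pKₐ ⇒ weaker base ⇒ better leaving group.
Sorting by the given values: Br⁻ (-9.0), Cl⁻ (-7.1), N₃⁻ (4.6), p-O₂N–C₆H₄–O⁻ (7.2), PhO⁻ (10.1).

Br⁻ > Cl⁻ > N₃⁻ > p-O₂N–C₆H₄–O⁻ > PhO⁻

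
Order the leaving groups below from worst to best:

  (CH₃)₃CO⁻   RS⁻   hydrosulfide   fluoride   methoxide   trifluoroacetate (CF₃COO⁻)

Leaving-group ability tracks the stability of the departed species; conjugate-acid pKₐ is the usual yardstick (lower pKₐ → better LG).
trifluoroacetate (CF₃COO⁻): pKₐ(CF₃COOH) ≈ 0.2 — strongly electron-withdrawing CF₃ stabilises the carboxylate
fluoride: pKₐ(HF) ≈ 3.2 — small and strongly basic; the poor halide leaving group
hydrosulfide: pKₐ(H₂S) ≈ 7
RS⁻: pKₐ(RSH (a thiol)) ≈ 10.5
methoxide: pKₐ(CH₃OH) ≈ 15.5
(CH₃)₃CO⁻: pKₐ(t-BuOH) ≈ 18
The question asks for worst first, so the sequence is read in increasing leaving-group ability.

(CH₃)₃CO⁻ < methoxide < RS⁻ < hydrosulfide < fluoride < trifluoroacetate (CF₃COO⁻)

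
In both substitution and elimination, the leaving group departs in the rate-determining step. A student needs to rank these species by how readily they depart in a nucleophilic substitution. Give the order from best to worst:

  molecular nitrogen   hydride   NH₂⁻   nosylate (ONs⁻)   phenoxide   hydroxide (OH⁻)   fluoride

Rank by basicity of the departing species: weakest base leaves most easily.
molecular nitrogen: no meaningful conjugate acid; N₂ departs as an exceptionally stable neutral molecule
nosylate (ONs⁻): pKₐ(p-O₂NC₆H₄SO₃H) ≈ -3.5 — p-nitro group further stabilises the sulfonate
fluoride: pKₐ(HF) ≈ 3.2 — small and strongly basic; the poor halide leaving group
phenoxide: pKₐ(C₆H₅OH (phenol)) ≈ 10 — resonance into the ring helps, but still a poor LG
hydroxide (OH⁻): pKₐ(H₂O) ≈ 15.7 — strong base; essentially never leaves without prior activation
hydride: pKₐ(H₂) ≈ 36
NH₂⁻: pKₐ(NH₃) ≈ 38

molecular nitrogen > nosylate (ONs⁻) > fluoride > phenoxide > hydroxide (OH⁻) > hydride > NH₂⁻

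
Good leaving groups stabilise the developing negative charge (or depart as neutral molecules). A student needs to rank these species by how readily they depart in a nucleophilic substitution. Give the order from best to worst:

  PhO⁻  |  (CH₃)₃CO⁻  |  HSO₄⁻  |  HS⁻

HSO₄⁻ > HS⁻ > PhO⁻ > (CH₃)₃CO⁻

The more stable X⁻ (or X) is on its own — i.e. the weaker a base it is — the better a leaving group it makes.
HSO₄⁻: pKₐ(H₂SO₄) ≈ -3 — conjugate base of a strong mineral acid
HS⁻: pKₐ(H₂S) ≈ 7
PhO⁻: pKₐ(C₆H₅OH (phenol)) ≈ 10
(CH₃)₃CO⁻: pKₐ(t-BuOH) ≈ 18 — bulky, strongly basic alkoxide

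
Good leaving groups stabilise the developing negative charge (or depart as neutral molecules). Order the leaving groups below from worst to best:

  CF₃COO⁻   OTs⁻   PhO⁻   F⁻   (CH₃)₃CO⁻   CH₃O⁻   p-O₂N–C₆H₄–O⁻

(CH₃)₃CO⁻ < CH₃O⁻ < PhO⁻ < p-O₂N–C₆H₄–O⁻ < F⁻ < CF₃COO⁻ < OTs⁻

OTs⁻: pKₐ(p-CH₃C₆H₄SO₃H (TsOH)) ≈ -2.8 — resonance-delocalised arenesulfonate
CF₃COO⁻: pKₐ(CF₃COOH) ≈ 0.2 — strongly electron-withdrawing CF₃ stabilises the carboxylate
F⁻: pKₐ(HF) ≈ 3.2 — small and strongly basic; the poor halide leaving group
p-O₂N–C₆H₄–O⁻: pKₐ(p-nitrophenol) ≈ 7.2 — nitro group delocalises the charge; the classic chromogenic LG
PhO⁻: pKₐ(C₆H₅OH (phenol)) ≈ 10
CH₃O⁻: pKₐ(CH₃OH) ≈ 15.5
(CH₃)₃CO⁻: pKₐ(t-BuOH) ≈ 18
The question asks for worst first, so the sequence is read in increasing leaving-group ability.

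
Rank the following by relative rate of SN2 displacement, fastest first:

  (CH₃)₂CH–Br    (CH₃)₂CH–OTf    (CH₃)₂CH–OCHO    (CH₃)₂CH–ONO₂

(CH₃)₂CH–OTf > (CH₃)₂CH–Br > (CH₃)₂CH–ONO₂ > (CH₃)₂CH–OCHO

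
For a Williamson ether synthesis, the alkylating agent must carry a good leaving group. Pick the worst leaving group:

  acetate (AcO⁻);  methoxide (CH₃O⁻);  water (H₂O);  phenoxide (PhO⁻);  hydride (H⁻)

water (H₂O): pKₐ(H₃O⁺) ≈ -1.7
acetate (AcO⁻): pKₐ(CH₃COOH) ≈ 4.8
phenoxide (PhO⁻): pKₐ(C₆H₅OH (phenol)) ≈ 10
methoxide (CH₃O⁻): pKₐ(CH₃OH) ≈ 15.5
hydride (H⁻): pKₐ(H₂) ≈ 36

hydride (H⁻)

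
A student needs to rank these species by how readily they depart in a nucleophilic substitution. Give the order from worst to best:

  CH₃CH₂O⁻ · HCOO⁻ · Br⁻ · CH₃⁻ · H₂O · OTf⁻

Leaving-group ability tracks the stability of the departed species; conjugate-acid pKₐ is the usual yardstick (lower pKₐ → better LG).
OTf⁻: pKₐ(CF₃SO₃H (triflic acid)) ≈ -14
Br⁻: pKₐ(HBr) ≈ -9
H₂O: pKₐ(H₃O⁺) ≈ -1.7
HCOO⁻: pKₐ(HCOOH) ≈ 3.8
CH₃CH₂O⁻: pKₐ(CH₃CH₂OH) ≈ 16
CH₃⁻: pKₐ(CH₄) ≈ 48
Listed from poorest to best leaving group as asked.

CH₃⁻ < CH₃CH₂O⁻ < HCOO⁻ < H₂O < Br⁻ < OTf⁻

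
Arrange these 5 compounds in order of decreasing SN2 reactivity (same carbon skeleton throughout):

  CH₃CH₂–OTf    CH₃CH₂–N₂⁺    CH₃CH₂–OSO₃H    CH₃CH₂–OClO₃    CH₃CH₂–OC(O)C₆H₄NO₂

Identical carbon frameworks mean the comparison reduces to leaving-group quality.
Leaving-group ability tracks the stability of the departed species; conjugate-acid pKₐ is the usual yardstick (lower pKₐ → better LG).
CH₃CH₂–N₂⁺ loses N₂: no meaningful conjugate acid; N₂ departs as an exceptionally stable neutral molecule
CH₃CH₂–OTf loses OTf⁻: pKₐ(CF₃SO₃H (triflic acid)) ≈ -14
CH₃CH₂–OClO₃ loses ClO₄⁻: pKₐ(HClO₄) ≈ -10
CH₃CH₂–OSO₃H loses HSO₄⁻: pKₐ(H₂SO₄) ≈ -3
CH₃CH₂–OC(O)C₆H₄NO₂ loses p-O₂N–C₆H₄–COO⁻: pKₐ(p-nitrobenzoic acid) ≈ 3.4

CH₃CH₂–N₂⁺ > CH₃CH₂–OTf > CH₃CH₂–OClO₃ > CH₃CH₂–OSO₃H > CH₃CH₂–OC(O)C₆H₄NO₂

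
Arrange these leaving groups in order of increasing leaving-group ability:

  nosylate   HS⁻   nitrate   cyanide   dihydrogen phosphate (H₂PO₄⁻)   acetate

Leaving-group ability tracks the stability of the departed species; conjugate-acid pKₐ is the usual yardstick (lower pKₐ → better LG).
nosylate: pKₐ(p-O₂NC₆H₄SO₃H) ≈ -3.5
nitrate: pKₐ(HNO₃) ≈ -1.3
dihydrogen phosphate (H₂PO₄⁻): pKₐ(H₃PO₄) ≈ 2.1
acetate: pKₐ(CH₃COOH) ≈ 4.8
HS⁻: pKₐ(H₂S) ≈ 7
cyanide: pKₐ(HCN) ≈ 9.2
The question asks for worst first, so the sequence is read in increasing leaving-group ability.

cyanide < HS⁻ < acetate < dihydrogen phosphate (H₂PO₄⁻) < nitrate < nosylate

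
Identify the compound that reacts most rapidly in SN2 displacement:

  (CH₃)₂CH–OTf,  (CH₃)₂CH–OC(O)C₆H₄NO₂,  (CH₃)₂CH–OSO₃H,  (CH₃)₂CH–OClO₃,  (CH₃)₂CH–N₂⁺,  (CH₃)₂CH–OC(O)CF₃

With the same alkyl group throughout, only the leaving group differentiates the rates.
Leaving-group ability tracks the stability of the departed species; conjugate-acid pKₐ is the usual yardstick (lower pKₐ → better LG).
(CH₃)₂CH–N₂⁺ loses N₂: no meaningful conjugate acid; N₂ departs as an exceptionally stable neutral molecule
(CH₃)₂CH–OTf loses OTf⁻: pKₐ(CF₃SO₃H (triflic acid)) ≈ -14
(CH₃)₂CH–OClO₃ loses ClO₄⁻: pKₐ(HClO₄) ≈ -10
(CH₃)₂CH–OSO₃H loses HSO₄⁻: pKₐ(H₂SO₄) ≈ -3
(CH₃)₂CH–OC(O)CF₃ loses CF₃COO⁻: pKₐ(CF₃COOH) ≈ 0.2
(CH₃)₂CH–OC(O)C₆H₄NO₂ loses p-O₂N–C₆H₄–COO⁻: pKₐ(p-nitrobenzoic acid) ≈ 3.4

(CH₃)₂CH–N₂⁺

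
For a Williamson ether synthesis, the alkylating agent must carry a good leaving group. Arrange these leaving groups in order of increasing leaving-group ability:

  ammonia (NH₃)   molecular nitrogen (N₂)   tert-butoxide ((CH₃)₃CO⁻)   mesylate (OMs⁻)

tert-butoxide ((CH₃)₃CO⁻) < ammonia (NH₃) < mesylate (OMs⁻) < molecular nitrogen (N₂)

molecular nitrogen (N₂): no meaningful conjugate acid; N₂ departs as an exceptionally stable neutral molecule
mesylate (OMs⁻): pKₐ(CH₃SO₃H (MsOH)) ≈ -1.9 — resonance-delocalised alkanesulfonate
ammonia (NH₃): pKₐ(NH₄⁺) ≈ 9.2
tert-butoxide ((CH₃)₃CO⁻): pKₐ(t-BuOH) ≈ 18 — bulky, strongly basic alkoxide
Listed from poorest to best leaving group as asked.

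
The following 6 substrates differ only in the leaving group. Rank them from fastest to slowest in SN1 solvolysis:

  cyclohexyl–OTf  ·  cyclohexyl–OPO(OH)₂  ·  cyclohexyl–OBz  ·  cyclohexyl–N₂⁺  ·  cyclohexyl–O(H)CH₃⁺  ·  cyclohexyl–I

cyclohexyl–N₂⁺ > cyclohexyl–OTf > cyclohexyl–I > cyclohexyl–O(H)CH₃⁺ > cyclohexyl–OPO(OH)₂ > cyclohexyl–OBz

The skeletons are identical, so relative rate is governed entirely by leaving-group ability.
Leaving-group ability tracks the stability of the departed species; conjugate-acid pKₐ is the usual yardstick (lower pKₐ → better LG).
cyclohexyl–N₂⁺ loses N₂: no meaningful conjugate acid; N₂ departs as an exceptionally stable neutral molecule
cyclohexyl–OTf loses OTf⁻: pKₐ(CF₃SO₃H (triflic acid)) ≈ -14
cyclohexyl–I loses I⁻: pKₐ(HI) ≈ -10
cyclohexyl–O(H)CH₃⁺ loses R'OH: pKₐ(R'OH₂⁺) ≈ -2.4
cyclohexyl–OPO(OH)₂ loses H₂PO₄⁻: pKₐ(H₃PO₄) ≈ 2.1
cyclohexyl–OBz loses PhCOO⁻: pKₐ(C₆H₅COOH) ≈ 4.2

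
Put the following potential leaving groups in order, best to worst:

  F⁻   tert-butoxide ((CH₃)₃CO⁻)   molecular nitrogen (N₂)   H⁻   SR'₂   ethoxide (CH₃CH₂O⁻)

molecular nitrogen (N₂): no meaningful conjugate acid; N₂ departs as an exceptionally stable neutral molecule
SR'₂: pKₐ(R'₂SH⁺) ≈ -7
F⁻: pKₐ(HF) ≈ 3.2
ethoxide (CH₃CH₂O⁻): pKₐ(CH₃CH₂OH) ≈ 16
tert-butoxide ((CH₃)₃CO⁻): pKₐ(t-BuOH) ≈ 18
H⁻: pKₐ(H₂) ≈ 36

molecular nitrogen (N₂) > SR'₂ > F⁻ > ethoxide (CH₃CH₂O⁻) > tert-butoxide ((CH₃)₃CO⁻) > H⁻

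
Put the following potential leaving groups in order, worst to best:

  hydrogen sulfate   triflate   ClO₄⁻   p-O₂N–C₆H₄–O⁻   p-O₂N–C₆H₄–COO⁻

p-O₂N–C₆H₄–O⁻ < p-O₂N–C₆H₄–COO⁻ < hydrogen sulfate < ClO₄⁻ < triflate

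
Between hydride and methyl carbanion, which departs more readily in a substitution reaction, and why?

hydride

hydride is the better leaving group.
pKₐ(H₂) ≈ 36 versus pKₐ(CH₄) ≈ 48: hydride is the much weaker base.
Extremely strong base; leaves only in special hydride-transfer contexts.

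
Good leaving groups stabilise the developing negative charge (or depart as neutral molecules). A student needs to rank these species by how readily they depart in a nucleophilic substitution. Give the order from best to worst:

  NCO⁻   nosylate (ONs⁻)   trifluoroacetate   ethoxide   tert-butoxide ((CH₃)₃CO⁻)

The more stable X⁻ (or X) is on its own — i.e. the weaker a base it is — the better a leaving group it makes.
nosylate (ONs⁻): pKₐ(p-O₂NC₆H₄SO₃H) ≈ -3.5
trifluoroacetate: pKₐ(CF₃COOH) ≈ 0.2
NCO⁻: pKₐ(HOCN) ≈ 3.5 — resonance between N and O
ethoxide: pKₐ(CH₃CH₂OH) ≈ 16 — strong base; alkoxides do not leave unassisted
tert-butoxide ((CH₃)₃CO⁻): pKₐ(t-BuOH) ≈ 18 — bulky, strongly basic alkoxide

nosylate (ONs⁻) > trifluoroacetate > NCO⁻ > ethoxide > tert-butoxide ((CH₃)₃CO⁻)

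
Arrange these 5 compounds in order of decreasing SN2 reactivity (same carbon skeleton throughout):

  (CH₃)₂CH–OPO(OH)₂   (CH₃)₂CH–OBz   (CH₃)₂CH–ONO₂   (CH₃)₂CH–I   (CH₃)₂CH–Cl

Same R in every case — rank the leaving groups.
Rank by basicity of the departing species: weakest base leaves most easily.
(CH₃)₂CH–I loses I⁻: pKₐ(HI) ≈ -10
(CH₃)₂CH–Cl loses Cl⁻: pKₐ(HCl) ≈ -7
(CH₃)₂CH–ONO₂ loses NO₃⁻: pKₐ(HNO₃) ≈ -1.3
(CH₃)₂CH–OPO(OH)₂ loses H₂PO₄⁻: pKₐ(H₃PO₄) ≈ 2.1
(CH₃)₂CH–OBz loses PhCOO⁻: pKₐ(C₆H₅COOH) ≈ 4.2

(CH₃)₂CH–I > (CH₃)₂CH–Cl > (CH₃)₂CH–ONO₂ > (CH₃)₂CH–OPO(OH)₂ > (CH₃)₂CH–OBz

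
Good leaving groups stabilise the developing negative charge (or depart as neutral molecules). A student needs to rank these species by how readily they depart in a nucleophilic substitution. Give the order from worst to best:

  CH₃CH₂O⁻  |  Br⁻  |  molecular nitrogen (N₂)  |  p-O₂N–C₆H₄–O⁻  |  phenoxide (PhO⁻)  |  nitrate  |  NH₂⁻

molecular nitrogen (N₂): no meaningful conjugate acid; N₂ departs as an exceptionally stable neutral molecule
Br⁻: pKₐ(HBr) ≈ -9 — weak base; good leaving group
nitrate: pKₐ(HNO₃) ≈ -1.3 — resonance-delocalised over three oxygens
p-O₂N–C₆H₄–O⁻: pKₐ(p-nitrophenol) ≈ 7.2
phenoxide (PhO⁻): pKₐ(C₆H₅OH (phenol)) ≈ 10
CH₃CH₂O⁻: pKₐ(CH₃CH₂OH) ≈ 16
NH₂⁻: pKₐ(NH₃) ≈ 38
Listed from poorest to best leaving group as asked.

NH₂⁻ < CH₃CH₂O⁻ < phenoxide (PhO⁻) < p-O₂N–C₆H₄–O⁻ < nitrate < Br⁻ < molecular nitrogen (N₂)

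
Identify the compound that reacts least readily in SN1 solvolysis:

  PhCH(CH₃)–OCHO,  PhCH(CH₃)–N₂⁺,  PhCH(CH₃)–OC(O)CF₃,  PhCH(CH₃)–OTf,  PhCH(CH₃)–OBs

PhCH(CH₃)–OCHO

With the same alkyl group throughout, only the leaving group differentiates the rates.
Leaving-group ability tracks the stability of the departed species; conjugate-acid pKₐ is the usual yardstick (lower pKₐ → better LG).
PhCH(CH₃)–N₂⁺ loses N₂: no meaningful conjugate acid; N₂ departs as an exceptionally stable neutral molecule
PhCH(CH₃)–OTf loses OTf⁻: pKₐ(CF₃SO₃H (triflic acid)) ≈ -14
PhCH(CH₃)–OBs loses OBs⁻: pKₐ(p-BrC₆H₄SO₃H) ≈ -2.8
PhCH(CH₃)–OC(O)CF₃ loses CF₃COO⁻: pKₐ(CF₃COOH) ≈ 0.2
PhCH(CH₃)–OCHO loses HCOO⁻: pKₐ(HCOOH) ≈ 3.8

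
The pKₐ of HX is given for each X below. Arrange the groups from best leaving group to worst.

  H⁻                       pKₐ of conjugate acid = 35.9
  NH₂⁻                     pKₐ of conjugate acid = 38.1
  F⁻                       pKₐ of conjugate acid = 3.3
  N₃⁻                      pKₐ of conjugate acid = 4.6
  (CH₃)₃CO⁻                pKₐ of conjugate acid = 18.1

F⁻ > N₃⁻ > (CH₃)₃CO⁻ > H⁻ > NH₂⁻

Lower conjugate-acid pKₐ ⇒ weaker base ⇒ better leaving group.
Sorting by the given values: F⁻ (3.3), N₃⁻ (4.6), (CH₃)₃CO⁻ (18.1), H⁻ (35.9), NH₂⁻ (38.1).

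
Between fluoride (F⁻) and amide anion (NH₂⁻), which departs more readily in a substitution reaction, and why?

fluoride (F⁻) is the better leaving group.
pKₐ(HF) ≈ 3.2 versus pKₐ(NH₃) ≈ 38: fluoride (F⁻) is the much weaker base.
Small and strongly basic; the poor halide leaving group.

fluoride (F⁻)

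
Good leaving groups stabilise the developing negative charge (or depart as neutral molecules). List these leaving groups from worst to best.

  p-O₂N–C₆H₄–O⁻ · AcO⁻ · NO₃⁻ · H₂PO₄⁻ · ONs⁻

p-O₂N–C₆H₄–O⁻ < AcO⁻ < H₂PO₄⁻ < NO₃⁻ < ONs⁻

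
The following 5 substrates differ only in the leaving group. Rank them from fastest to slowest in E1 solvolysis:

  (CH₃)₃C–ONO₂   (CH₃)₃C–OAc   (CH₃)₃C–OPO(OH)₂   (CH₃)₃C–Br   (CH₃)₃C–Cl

(CH₃)₃C–Br > (CH₃)₃C–Cl > (CH₃)₃C–ONO₂ > (CH₃)₃C–OPO(OH)₂ > (CH₃)₃C–OAc

The skeletons are identical, so relative rate is governed entirely by leaving-group ability.
Leaving-group ability tracks the stability of the departed species; conjugate-acid pKₐ is the usual yardstick (lower pKₐ → better LG).
(CH₃)₃C–Br loses Br⁻: pKₐ(HBr) ≈ -9
(CH₃)₃C–Cl loses Cl⁻: pKₐ(HCl) ≈ -7
(CH₃)₃C–ONO₂ loses NO₃⁻: pKₐ(HNO₃) ≈ -1.3
(CH₃)₃C–OPO(OH)₂ loses H₂PO₄⁻: pKₐ(H₃PO₄) ≈ 2.1
(CH₃)₃C–OAc loses AcO⁻: pKₐ(CH₃COOH) ≈ 4.8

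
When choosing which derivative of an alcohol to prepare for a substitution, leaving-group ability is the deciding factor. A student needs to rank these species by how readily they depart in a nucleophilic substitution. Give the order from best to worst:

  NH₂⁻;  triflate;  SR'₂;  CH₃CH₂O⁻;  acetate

triflate > SR'₂ > acetate > CH₃CH₂O⁻ > NH₂⁻

triflate: pKₐ(CF₃SO₃H (triflic acid)) ≈ -14 — charge spread over three oxygens and a CF₃ group; the premier leaving group in synthesis
SR'₂: pKₐ(R'₂SH⁺) ≈ -7
acetate: pKₐ(CH₃COOH) ≈ 4.8 — resonance-stabilised but still a weak base
CH₃CH₂O⁻: pKₐ(CH₃CH₂OH) ≈ 16 — strong base; alkoxides do not leave unassisted
NH₂⁻: pKₐ(NH₃) ≈ 38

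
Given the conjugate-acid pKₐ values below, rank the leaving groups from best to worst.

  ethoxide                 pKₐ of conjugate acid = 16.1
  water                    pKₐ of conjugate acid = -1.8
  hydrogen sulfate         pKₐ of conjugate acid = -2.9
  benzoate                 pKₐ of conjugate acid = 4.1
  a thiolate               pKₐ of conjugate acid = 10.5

hydrogen sulfate > water > benzoate > a thiolate > ethoxide

Lower conjugate-acid pKₐ ⇒ weaker base ⇒ better leaving group.
Sorting by the given values: hydrogen sulfate (-2.9), water (-1.8), benzoate (4.1), a thiolate (10.5), ethoxide (16.1).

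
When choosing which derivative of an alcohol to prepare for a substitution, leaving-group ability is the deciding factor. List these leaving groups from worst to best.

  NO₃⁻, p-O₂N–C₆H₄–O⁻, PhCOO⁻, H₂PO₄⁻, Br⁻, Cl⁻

p-O₂N–C₆H₄–O⁻ < PhCOO⁻ < H₂PO₄⁻ < NO₃⁻ < Cl⁻ < Br⁻

Rank by basicity of the departing species: weakest base leaves most easily.
Br⁻: pKₐ(HBr) ≈ -9
Cl⁻: pKₐ(HCl) ≈ -7
NO₃⁻: pKₐ(HNO₃) ≈ -1.3
H₂PO₄⁻: pKₐ(H₃PO₄) ≈ 2.1
PhCOO⁻: pKₐ(C₆H₅COOH) ≈ 4.2
p-O₂N–C₆H₄–O⁻: pKₐ(p-nitrophenol) ≈ 7.2
Listed from poorest to best leaving group as asked.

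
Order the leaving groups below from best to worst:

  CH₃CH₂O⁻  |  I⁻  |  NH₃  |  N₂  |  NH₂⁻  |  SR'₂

Leaving-group ability tracks the stability of the departed species; conjugate-acid pKₐ is the usual yardstick (lower pKₐ → better LG).
N₂: no meaningful conjugate acid; N₂ departs as an exceptionally stable neutral molecule
I⁻: pKₐ(HI) ≈ -10
SR'₂: pKₐ(R'₂SH⁺) ≈ -7
NH₃: pKₐ(NH₄⁺) ≈ 9.2
CH₃CH₂O⁻: pKₐ(CH₃CH₂OH) ≈ 16
NH₂⁻: pKₐ(NH₃) ≈ 38 — extremely strong base; never a leaving group

N₂ > I⁻ > SR'₂ > NH₃ > CH₃CH₂O⁻ > NH₂⁻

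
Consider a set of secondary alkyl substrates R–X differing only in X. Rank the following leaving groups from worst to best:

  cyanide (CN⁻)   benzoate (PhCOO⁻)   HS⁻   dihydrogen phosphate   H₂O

H₂O: pKₐ(H₃O⁺) ≈ -1.7
dihydrogen phosphate: pKₐ(H₃PO₄) ≈ 2.1
benzoate (PhCOO⁻): pKₐ(C₆H₅COOH) ≈ 4.2
HS⁻: pKₐ(H₂S) ≈ 7
cyanide (CN⁻): pKₐ(HCN) ≈ 9.2
Listed from poorest to best leaving group as asked.

cyanide (CN⁻) < HS⁻ < benzoate (PhCOO⁻) < dihydrogen phosphate < H₂O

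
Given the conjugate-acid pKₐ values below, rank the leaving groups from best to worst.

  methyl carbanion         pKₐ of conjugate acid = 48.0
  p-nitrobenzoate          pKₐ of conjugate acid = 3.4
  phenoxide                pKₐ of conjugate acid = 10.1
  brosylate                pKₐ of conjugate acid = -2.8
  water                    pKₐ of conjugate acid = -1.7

brosylate > water > p-nitrobenzoate > phenoxide > methyl carbanion

Lower conjugate-acid pKₐ ⇒ weaker base ⇒ better leaving group.
Sorting by the given values: brosylate (-2.8), water (-1.7), p-nitrobenzoate (3.4), phenoxide (10.1), methyl carbanion (48.0).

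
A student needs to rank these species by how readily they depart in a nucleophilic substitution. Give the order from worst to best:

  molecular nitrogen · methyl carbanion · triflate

Leaving-group ability tracks the stability of the departed species; conjugate-acid pKₐ is the usual yardstick (lower pKₐ → better LG).
molecular nitrogen: no meaningful conjugate acid; N₂ departs as an exceptionally stable neutral molecule
triflate: pKₐ(CF₃SO₃H (triflic acid)) ≈ -14
methyl carbanion: pKₐ(CH₄) ≈ 48 — unstabilised carbanion; the worst conceivable leaving group
Reversing gives the worst-to-best order requested.

methyl carbanion < triflate < molecular nitrogen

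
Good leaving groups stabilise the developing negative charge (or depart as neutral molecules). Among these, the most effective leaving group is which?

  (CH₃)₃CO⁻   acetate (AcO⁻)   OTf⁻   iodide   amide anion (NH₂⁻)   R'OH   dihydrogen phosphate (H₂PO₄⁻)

OTf⁻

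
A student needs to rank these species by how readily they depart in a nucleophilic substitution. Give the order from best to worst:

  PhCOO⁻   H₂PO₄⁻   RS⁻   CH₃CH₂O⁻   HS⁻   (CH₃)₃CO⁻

H₂PO₄⁻ > PhCOO⁻ > HS⁻ > RS⁻ > CH₃CH₂O⁻ > (CH₃)₃CO⁻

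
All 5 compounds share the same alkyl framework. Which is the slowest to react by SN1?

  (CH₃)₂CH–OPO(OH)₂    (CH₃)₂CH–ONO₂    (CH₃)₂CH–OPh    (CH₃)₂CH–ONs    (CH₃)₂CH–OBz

(CH₃)₂CH–OPh

Same R in every case — rank the leaving groups.
Leaving-group ability tracks the stability of the departed species; conjugate-acid pKₐ is the usual yardstick (lower pKₐ → better LG).
(CH₃)₂CH–ONs loses ONs⁻: pKₐ(p-O₂NC₆H₄SO₃H) ≈ -3.5
(CH₃)₂CH–ONO₂ loses NO₃⁻: pKₐ(HNO₃) ≈ -1.3
(CH₃)₂CH–OPO(OH)₂ loses H₂PO₄⁻: pKₐ(H₃PO₄) ≈ 2.1
(CH₃)₂CH–OBz loses PhCOO⁻: pKₐ(C₆H₅COOH) ≈ 4.2
(CH₃)₂CH–OPh loses PhO⁻: pKₐ(C₆H₅OH (phenol)) ≈ 10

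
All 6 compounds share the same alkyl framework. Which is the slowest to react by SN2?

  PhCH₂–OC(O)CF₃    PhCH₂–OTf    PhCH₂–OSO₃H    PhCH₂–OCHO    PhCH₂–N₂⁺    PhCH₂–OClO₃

PhCH₂–OCHO

The skeletons are identical, so relative rate is governed entirely by leaving-group ability.
Rank by basicity of the departing species: weakest base leaves most easily.
PhCH₂–N₂⁺ loses N₂: no meaningful conjugate acid; N₂ departs as an exceptionally stable neutral molecule
PhCH₂–OTf loses OTf⁻: pKₐ(CF₃SO₃H (triflic acid)) ≈ -14
PhCH₂–OClO₃ loses ClO₄⁻: pKₐ(HClO₄) ≈ -10
PhCH₂–OSO₃H loses HSO₄⁻: pKₐ(H₂SO₄) ≈ -3
PhCH₂–OC(O)CF₃ loses CF₃COO⁻: pKₐ(CF₃COOH) ≈ 0.2
PhCH₂–OCHO loses HCOO⁻: pKₐ(HCOOH) ≈ 3.8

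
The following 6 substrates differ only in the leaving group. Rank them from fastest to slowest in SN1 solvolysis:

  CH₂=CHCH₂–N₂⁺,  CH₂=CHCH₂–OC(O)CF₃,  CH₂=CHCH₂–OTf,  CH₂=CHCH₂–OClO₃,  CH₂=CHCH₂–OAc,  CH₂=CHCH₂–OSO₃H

CH₂=CHCH₂–N₂⁺ > CH₂=CHCH₂–OTf > CH₂=CHCH₂–OClO₃ > CH₂=CHCH₂–OSO₃H > CH₂=CHCH₂–OC(O)CF₃ > CH₂=CHCH₂–OAc

With the same alkyl group throughout, only the leaving group differentiates the rates.
The more stable X⁻ (or X) is on its own — i.e. the weaker a base it is — the better a leaving group it makes.
CH₂=CHCH₂–N₂⁺ loses N₂: no meaningful conjugate acid; N₂ departs as an exceptionally stable neutral molecule
CH₂=CHCH₂–OTf loses OTf⁻: pKₐ(CF₃SO₃H (triflic acid)) ≈ -14
CH₂=CHCH₂–OClO₃ loses ClO₄⁻: pKₐ(HClO₄) ≈ -10
CH₂=CHCH₂–OSO₃H loses HSO₄⁻: pKₐ(H₂SO₄) ≈ -3
CH₂=CHCH₂–OC(O)CF₃ loses CF₃COO⁻: pKₐ(CF₃COOH) ≈ 0.2
CH₂=CHCH₂–OAc loses AcO⁻: pKₐ(CH₃COOH) ≈ 4.8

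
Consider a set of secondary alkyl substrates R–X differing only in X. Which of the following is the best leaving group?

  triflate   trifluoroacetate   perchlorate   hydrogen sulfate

A good leaving group is a weak base: the lower the pKₐ of its conjugate acid, the more readily it departs.
triflate: pKₐ(CF₃SO₃H (triflic acid)) ≈ -14
perchlorate: pKₐ(HClO₄) ≈ -10
hydrogen sulfate: pKₐ(H₂SO₄) ≈ -3
trifluoroacetate: pKₐ(CF₃COOH) ≈ 0.2

triflate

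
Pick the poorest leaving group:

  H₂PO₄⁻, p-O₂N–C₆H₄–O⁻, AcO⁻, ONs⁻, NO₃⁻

p-O₂N–C₆H₄–O⁻

Leaving-group ability tracks the stability of the departed species; conjugate-acid pKₐ is the usual yardstick (lower pKₐ → better LG).
ONs⁻: pKₐ(p-O₂NC₆H₄SO₃H) ≈ -3.5
NO₃⁻: pKₐ(HNO₃) ≈ -1.3
H₂PO₄⁻: pKₐ(H₃PO₄) ≈ 2.1
AcO⁻: pKₐ(CH₃COOH) ≈ 4.8
p-O₂N–C₆H₄–O⁻: pKₐ(p-nitrophenol) ≈ 7.2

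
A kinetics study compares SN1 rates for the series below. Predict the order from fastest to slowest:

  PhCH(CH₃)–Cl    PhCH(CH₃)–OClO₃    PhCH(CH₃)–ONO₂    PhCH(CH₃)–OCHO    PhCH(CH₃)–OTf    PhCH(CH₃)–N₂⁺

With the same alkyl group throughout, only the leaving group differentiates the rates.
A good leaving group is a weak base: the lower the pKₐ of its conjugate acid, the more readily it departs.
PhCH(CH₃)–N₂⁺ loses N₂: no meaningful conjugate acid; N₂ departs as an exceptionally stable neutral molecule
PhCH(CH₃)–OTf loses OTf⁻: pKₐ(CF₃SO₃H (triflic acid)) ≈ -14
PhCH(CH₃)–OClO₃ loses ClO₄⁻: pKₐ(HClO₄) ≈ -10
PhCH(CH₃)–Cl loses Cl⁻: pKₐ(HCl) ≈ -7
PhCH(CH₃)–ONO₂ loses NO₃⁻: pKₐ(HNO₃) ≈ -1.3
PhCH(CH₃)–OCHO loses HCOO⁻: pKₐ(HCOOH) ≈ 3.8

PhCH(CH₃)–N₂⁺ > PhCH(CH₃)–OTf > PhCH(CH₃)–OClO₃ > PhCH(CH₃)–Cl > PhCH(CH₃)–ONO₂ > PhCH(CH₃)–OCHO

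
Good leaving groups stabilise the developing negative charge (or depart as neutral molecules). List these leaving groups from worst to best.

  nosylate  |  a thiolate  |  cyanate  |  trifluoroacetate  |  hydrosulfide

a thiolate < hydrosulfide < cyanate < trifluoroacetate < nosylate

Rank by basicity of the departing species: weakest base leaves most easily.
nosylate: pKₐ(p-O₂NC₆H₄SO₃H) ≈ -3.5
trifluoroacetate: pKₐ(CF₃COOH) ≈ 0.2
cyanate: pKₐ(HOCN) ≈ 3.5
hydrosulfide: pKₐ(H₂S) ≈ 7
a thiolate: pKₐ(RSH (a thiol)) ≈ 10.5
The question asks for worst first, so the sequence is read in increasing leaving-group ability.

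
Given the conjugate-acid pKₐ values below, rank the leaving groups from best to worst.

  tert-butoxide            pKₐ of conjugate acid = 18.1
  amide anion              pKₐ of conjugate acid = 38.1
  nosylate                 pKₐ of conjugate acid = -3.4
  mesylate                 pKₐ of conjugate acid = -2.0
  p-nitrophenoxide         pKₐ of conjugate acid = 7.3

nosylate > mesylate > p-nitrophenoxide > tert-butoxide > amide anion

Lower conjugate-acid pKₐ ⇒ weaker base ⇒ better leaving group.
Sorting by the given values: nosylate (-3.4), mesylate (-2.0), p-nitrophenoxide (7.3), tert-butoxide (18.1), amide anion (38.1).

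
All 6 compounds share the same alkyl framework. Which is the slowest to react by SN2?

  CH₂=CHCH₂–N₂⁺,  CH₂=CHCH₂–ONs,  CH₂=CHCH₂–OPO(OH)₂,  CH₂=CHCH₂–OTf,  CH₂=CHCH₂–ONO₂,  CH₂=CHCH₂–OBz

With the same alkyl group throughout, only the leaving group differentiates the rates.
A good leaving group is a weak base: the lower the pKₐ of its conjugate acid, the more readily it departs.
CH₂=CHCH₂–N₂⁺ loses N₂: no meaningful conjugate acid; N₂ departs as an exceptionally stable neutral molecule
CH₂=CHCH₂–OTf loses OTf⁻: pKₐ(CF₃SO₃H (triflic acid)) ≈ -14
CH₂=CHCH₂–ONs loses ONs⁻: pKₐ(p-O₂NC₆H₄SO₃H) ≈ -3.5
CH₂=CHCH₂–ONO₂ loses NO₃⁻: pKₐ(HNO₃) ≈ -1.3
CH₂=CHCH₂–OPO(OH)₂ loses H₂PO₄⁻: pKₐ(H₃PO₄) ≈ 2.1
CH₂=CHCH₂–OBz loses PhCOO⁻: pKₐ(C₆H₅COOH) ≈ 4.2

CH₂=CHCH₂–OBz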